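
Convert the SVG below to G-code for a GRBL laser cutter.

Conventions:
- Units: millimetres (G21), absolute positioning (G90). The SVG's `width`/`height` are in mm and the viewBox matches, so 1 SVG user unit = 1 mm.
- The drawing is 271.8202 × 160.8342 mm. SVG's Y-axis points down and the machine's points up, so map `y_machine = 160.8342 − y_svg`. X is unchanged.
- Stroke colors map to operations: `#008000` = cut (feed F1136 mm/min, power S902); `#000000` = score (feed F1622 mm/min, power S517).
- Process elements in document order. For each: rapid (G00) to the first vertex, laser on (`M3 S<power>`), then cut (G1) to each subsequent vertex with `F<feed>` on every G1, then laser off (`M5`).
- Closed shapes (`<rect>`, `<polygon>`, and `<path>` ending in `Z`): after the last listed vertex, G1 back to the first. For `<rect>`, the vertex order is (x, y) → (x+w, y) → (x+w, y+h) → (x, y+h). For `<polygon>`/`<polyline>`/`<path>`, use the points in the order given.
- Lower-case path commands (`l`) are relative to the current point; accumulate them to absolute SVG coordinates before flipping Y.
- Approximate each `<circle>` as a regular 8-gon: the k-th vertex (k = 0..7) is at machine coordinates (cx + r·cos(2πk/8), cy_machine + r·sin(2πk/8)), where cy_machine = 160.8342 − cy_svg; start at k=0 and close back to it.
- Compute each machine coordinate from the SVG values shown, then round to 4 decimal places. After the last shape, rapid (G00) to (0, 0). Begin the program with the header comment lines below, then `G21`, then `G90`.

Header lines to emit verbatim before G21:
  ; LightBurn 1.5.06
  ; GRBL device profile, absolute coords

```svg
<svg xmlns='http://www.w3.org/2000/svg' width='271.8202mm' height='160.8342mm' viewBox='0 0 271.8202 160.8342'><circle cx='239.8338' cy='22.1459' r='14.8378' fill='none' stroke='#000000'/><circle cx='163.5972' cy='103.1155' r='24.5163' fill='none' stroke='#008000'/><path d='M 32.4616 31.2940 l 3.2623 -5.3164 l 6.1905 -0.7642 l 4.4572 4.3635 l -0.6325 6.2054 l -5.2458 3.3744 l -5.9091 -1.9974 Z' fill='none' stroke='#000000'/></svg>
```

viewBox `0 0 271.8202 160.8342` with mm width/height → 1 unit = 1 mm. Flip: y_m = 160.8342 − y_svg.

**Shape 1** — `<circle>` circle, stroke `#000000` → score (S517, F1622). Machine vertices: (254.6716,138.6883) → (250.3257,149.1802) → (239.8338,153.5261) → (229.3419,149.1802) → (224.9960,138.6883) → (229.3419,128.1964) → (239.8338,123.8505) → (250.3257,128.1964) → (254.6716,138.6883). Closed: final G1 returns to the first vertex.

**Shape 2** — `<circle>` circle, stroke `#008000` → cut (S902, F1136). Machine vertices: (188.1135,57.7187) → (180.9328,75.0543) → (163.5972,82.2350) → (146.2616,75.0543) → (139.0809,57.7187) → (146.2616,40.3831) → (163.5972,33.2024) → (180.9328,40.3831) → (188.1135,57.7187). Closed: final G1 returns to the first vertex.

**Shape 3** — `<path>` regular polygon, stroke `#000000` → score (S517, F1622). Machine vertices: (32.4616,129.5402) → (35.7239,134.8566) → (41.9144,135.6208) → (46.3716,131.2573) → (45.7391,125.0519) → (40.4933,121.6775) → (34.5842,123.6749) → (32.4616,129.5402). Closed: final G1 returns to the first vertex.

; LightBurn 1.5.06
; GRBL device profile, absolute coords
G21
G90
G00 X254.6716 Y138.6883
M3 S517
G1 X250.3257 Y149.1802 F1622
G1 X239.8338 Y153.5261 F1622
G1 X229.3419 Y149.1802 F1622
G1 X224.9960 Y138.6883 F1622
G1 X229.3419 Y128.1964 F1622
G1 X239.8338 Y123.8505 F1622
G1 X250.3257 Y128.1964 F1622
G1 X254.6716 Y138.6883 F1622
M5
G00 X188.1135 Y57.7187
M3 S902
G1 X180.9328 Y75.0543 F1136
G1 X163.5972 Y82.2350 F1136
G1 X146.2616 Y75.0543 F1136
G1 X139.0809 Y57.7187 F1136
G1 X146.2616 Y40.3831 F1136
G1 X163.5972 Y33.2024 F1136
G1 X180.9328 Y40.3831 F1136
G1 X188.1135 Y57.7187 F1136
M5
G00 X32.4616 Y129.5402
M3 S517
G1 X35.7239 Y134.8566 F1622
G1 X41.9144 Y135.6208 F1622
G1 X46.3716 Y131.2573 F1622
G1 X45.7391 Y125.0519 F1622
G1 X40.4933 Y121.6775 F1622
G1 X34.5842 Y123.6749 F1622
G1 X32.4616 Y129.5402 F1622
M5
G00 X0.0000 Y0.0000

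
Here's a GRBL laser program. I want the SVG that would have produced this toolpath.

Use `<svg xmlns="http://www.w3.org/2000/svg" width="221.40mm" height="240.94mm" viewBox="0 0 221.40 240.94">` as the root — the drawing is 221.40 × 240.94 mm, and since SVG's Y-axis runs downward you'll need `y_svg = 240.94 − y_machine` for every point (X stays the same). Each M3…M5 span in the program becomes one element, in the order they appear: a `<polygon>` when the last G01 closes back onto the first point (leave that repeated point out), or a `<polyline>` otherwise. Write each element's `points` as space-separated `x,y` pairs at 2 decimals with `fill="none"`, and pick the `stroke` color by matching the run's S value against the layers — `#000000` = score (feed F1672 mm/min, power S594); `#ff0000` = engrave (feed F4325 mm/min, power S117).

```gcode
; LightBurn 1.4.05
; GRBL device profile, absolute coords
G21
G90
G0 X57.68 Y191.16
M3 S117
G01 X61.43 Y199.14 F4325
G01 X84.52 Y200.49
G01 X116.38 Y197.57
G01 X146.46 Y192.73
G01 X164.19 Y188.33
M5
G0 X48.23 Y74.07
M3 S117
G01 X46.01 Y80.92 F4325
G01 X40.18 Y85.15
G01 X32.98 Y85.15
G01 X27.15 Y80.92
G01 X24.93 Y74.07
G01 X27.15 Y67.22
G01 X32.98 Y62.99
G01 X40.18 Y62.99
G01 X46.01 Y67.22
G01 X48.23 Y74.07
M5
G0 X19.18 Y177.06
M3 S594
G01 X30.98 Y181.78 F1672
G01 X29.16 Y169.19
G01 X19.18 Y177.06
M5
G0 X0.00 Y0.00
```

y_svg = 240.94 − y_m.

[1] S117→`#ff0000` (engrave); open run; points: 57.68,49.78 61.43,41.80 84.52,40.45 116.38,43.37 146.46,48.21 164.19,52.61

[2] S117→`#ff0000` (engrave); closed run; points: 48.23,166.87 46.01,160.02 40.18,155.79 32.98,155.79 27.15,160.02 24.93,166.87 27.15,173.72 32.98,177.95 40.18,177.95 46.01,173.72

[3] S594→`#000000` (score); closed run; points: 19.18,63.88 30.98,59.16 29.16,71.75

<svg xmlns="http://www.w3.org/2000/svg" width="221.40mm" height="240.94mm" viewBox="0 0 221.40 240.94">
  <polyline points="57.68,49.78 61.43,41.80 84.52,40.45 116.38,43.37 146.46,48.21 164.19,52.61" fill="none" stroke="#ff0000"/>
  <polygon points="48.23,166.87 46.01,160.02 40.18,155.79 32.98,155.79 27.15,160.02 24.93,166.87 27.15,173.72 32.98,177.95 40.18,177.95 46.01,173.72" fill="none" stroke="#ff0000"/>
  <polygon points="19.18,63.88 30.98,59.16 29.16,71.75" fill="none" stroke="#000000"/>
</svg>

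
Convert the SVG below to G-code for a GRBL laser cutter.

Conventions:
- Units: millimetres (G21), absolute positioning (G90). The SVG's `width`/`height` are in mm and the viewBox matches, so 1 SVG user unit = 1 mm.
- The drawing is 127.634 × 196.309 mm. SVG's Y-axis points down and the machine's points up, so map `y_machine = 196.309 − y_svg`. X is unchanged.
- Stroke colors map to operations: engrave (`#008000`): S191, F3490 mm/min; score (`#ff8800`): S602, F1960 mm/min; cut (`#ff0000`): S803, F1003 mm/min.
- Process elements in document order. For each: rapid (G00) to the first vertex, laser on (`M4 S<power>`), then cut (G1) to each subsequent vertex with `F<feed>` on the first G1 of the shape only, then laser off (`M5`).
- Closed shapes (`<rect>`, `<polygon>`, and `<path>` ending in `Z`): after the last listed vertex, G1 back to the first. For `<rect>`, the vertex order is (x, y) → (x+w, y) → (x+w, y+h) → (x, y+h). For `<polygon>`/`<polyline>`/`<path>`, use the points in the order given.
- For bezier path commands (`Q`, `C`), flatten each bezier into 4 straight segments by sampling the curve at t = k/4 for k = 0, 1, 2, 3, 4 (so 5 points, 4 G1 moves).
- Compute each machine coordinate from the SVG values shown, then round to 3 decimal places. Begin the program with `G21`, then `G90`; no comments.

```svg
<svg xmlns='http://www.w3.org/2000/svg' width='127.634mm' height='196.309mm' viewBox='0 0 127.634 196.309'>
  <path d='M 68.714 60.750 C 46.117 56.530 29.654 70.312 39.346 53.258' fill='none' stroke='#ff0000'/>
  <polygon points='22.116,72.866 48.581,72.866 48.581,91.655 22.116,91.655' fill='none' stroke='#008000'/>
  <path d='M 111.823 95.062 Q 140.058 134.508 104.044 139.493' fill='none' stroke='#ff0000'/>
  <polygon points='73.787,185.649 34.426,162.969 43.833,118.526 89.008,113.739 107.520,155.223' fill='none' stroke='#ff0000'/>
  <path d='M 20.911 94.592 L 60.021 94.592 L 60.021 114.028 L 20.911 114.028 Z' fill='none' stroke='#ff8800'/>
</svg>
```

viewBox `0 0 127.634 196.309` with mm width/height → 1 unit = 1 mm. Flip: y_m = 196.309 − y_svg.

**Shape 1** — `<path>` cubic bezier, stroke `#ff0000` → cut (S803, F1003). Control points (SVG): P0=(68.714,60.750), P1=(46.117,56.530), P2=(29.654,70.312), P3=(39.346,53.258); sampled at t=k/4. Machine vertices: (68.714,135.559) → (53.229,136.112) → (41.922,134.492) → (36.668,135.279) → (39.346,143.051). Open path.

**Shape 2** — `<polygon>` rectangle, stroke `#008000` → engrave (S191, F3490). Machine vertices: (22.116,123.443) → (48.581,123.443) → (48.581,104.654) → (22.116,104.654) → (22.116,123.443). Closed: final G1 returns to the first vertex.

**Shape 3** — `<path>` quadratic bezier, stroke `#ff0000` → cut (S803, F1003). Control points (SVG): P0=(111.823,95.062), P1=(140.058,134.508), P2=(104.044,139.493); sampled at t=k/4. Machine vertices: (111.823,101.247) → (121.925,83.678) → (123.996,70.416) → (118.035,61.462) → (104.044,56.816). Open path.

**Shape 4** — `<polygon>` regular polygon, stroke `#ff0000` → cut (S803, F1003). Machine vertices: (73.787,10.660) → (34.426,33.340) → (43.833,77.783) → (89.008,82.570) → (107.520,41.086) → (73.787,10.660). Closed: final G1 returns to the first vertex.

**Shape 5** — `<path>` rectangle, stroke `#ff8800` → score (S602, F1960). Machine vertices: (20.911,101.717) → (60.021,101.717) → (60.021,82.281) → (20.911,82.281) → (20.911,101.717). Closed: final G1 returns to the first vertex.

G21
G90
G00 X68.714 Y135.559
M4 S803
G1 X53.229 Y136.112 F1003
G1 X41.922 Y134.492
G1 X36.668 Y135.279
G1 X39.346 Y143.051
M5
G00 X22.116 Y123.443
M4 S191
G1 X48.581 Y123.443 F3490
G1 X48.581 Y104.654
G1 X22.116 Y104.654
G1 X22.116 Y123.443
M5
G00 X111.823 Y101.247
M4 S803
G1 X121.925 Y83.678 F1003
G1 X123.996 Y70.416
G1 X118.035 Y61.462
G1 X104.044 Y56.816
M5
G00 X73.787 Y10.660
M4 S803
G1 X34.426 Y33.340 F1003
G1 X43.833 Y77.783
G1 X89.008 Y82.570
G1 X107.520 Y41.086
G1 X73.787 Y10.660
M5
G00 X20.911 Y101.717
M4 S602
G1 X60.021 Y101.717 F1960
G1 X60.021 Y82.281
G1 X20.911 Y82.281
G1 X20.911 Y101.717
M5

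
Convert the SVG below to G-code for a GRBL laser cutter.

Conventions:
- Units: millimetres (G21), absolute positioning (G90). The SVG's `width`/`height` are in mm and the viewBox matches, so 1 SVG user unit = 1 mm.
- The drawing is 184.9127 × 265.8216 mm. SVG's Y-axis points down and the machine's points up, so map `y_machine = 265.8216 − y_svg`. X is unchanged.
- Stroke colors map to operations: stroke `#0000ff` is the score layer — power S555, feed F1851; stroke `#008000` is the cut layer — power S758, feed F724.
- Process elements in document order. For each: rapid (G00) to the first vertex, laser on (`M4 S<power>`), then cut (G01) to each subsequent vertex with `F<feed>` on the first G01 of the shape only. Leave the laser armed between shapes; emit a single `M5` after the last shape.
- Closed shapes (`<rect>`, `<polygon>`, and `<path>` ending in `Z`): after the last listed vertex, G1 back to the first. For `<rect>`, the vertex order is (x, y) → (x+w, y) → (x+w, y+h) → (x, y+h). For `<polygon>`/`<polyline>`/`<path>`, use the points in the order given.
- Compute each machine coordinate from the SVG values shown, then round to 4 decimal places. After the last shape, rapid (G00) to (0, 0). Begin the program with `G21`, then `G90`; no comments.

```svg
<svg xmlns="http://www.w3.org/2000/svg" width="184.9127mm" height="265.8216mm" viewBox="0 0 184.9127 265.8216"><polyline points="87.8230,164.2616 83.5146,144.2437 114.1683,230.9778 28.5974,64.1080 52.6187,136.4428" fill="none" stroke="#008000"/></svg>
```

G21
G90
G00 X87.8230 Y101.5600
M4 S758
G01 X83.5146 Y121.5779 F724
G01 X114.1683 Y34.8438
G01 X28.5974 Y201.7136
G01 X52.6187 Y129.3788
M5
G00 X0.0000 Y0.0000

1 u = 1 mm; y_m = 265.8216 − y.

[1] `<polyline>` open polyline, #008000→cut S758 F724: (87.8230,101.5600) → (83.5146,121.5779) → (114.1683,34.8438) → (28.5974,201.7136) → (52.6187,129.3788)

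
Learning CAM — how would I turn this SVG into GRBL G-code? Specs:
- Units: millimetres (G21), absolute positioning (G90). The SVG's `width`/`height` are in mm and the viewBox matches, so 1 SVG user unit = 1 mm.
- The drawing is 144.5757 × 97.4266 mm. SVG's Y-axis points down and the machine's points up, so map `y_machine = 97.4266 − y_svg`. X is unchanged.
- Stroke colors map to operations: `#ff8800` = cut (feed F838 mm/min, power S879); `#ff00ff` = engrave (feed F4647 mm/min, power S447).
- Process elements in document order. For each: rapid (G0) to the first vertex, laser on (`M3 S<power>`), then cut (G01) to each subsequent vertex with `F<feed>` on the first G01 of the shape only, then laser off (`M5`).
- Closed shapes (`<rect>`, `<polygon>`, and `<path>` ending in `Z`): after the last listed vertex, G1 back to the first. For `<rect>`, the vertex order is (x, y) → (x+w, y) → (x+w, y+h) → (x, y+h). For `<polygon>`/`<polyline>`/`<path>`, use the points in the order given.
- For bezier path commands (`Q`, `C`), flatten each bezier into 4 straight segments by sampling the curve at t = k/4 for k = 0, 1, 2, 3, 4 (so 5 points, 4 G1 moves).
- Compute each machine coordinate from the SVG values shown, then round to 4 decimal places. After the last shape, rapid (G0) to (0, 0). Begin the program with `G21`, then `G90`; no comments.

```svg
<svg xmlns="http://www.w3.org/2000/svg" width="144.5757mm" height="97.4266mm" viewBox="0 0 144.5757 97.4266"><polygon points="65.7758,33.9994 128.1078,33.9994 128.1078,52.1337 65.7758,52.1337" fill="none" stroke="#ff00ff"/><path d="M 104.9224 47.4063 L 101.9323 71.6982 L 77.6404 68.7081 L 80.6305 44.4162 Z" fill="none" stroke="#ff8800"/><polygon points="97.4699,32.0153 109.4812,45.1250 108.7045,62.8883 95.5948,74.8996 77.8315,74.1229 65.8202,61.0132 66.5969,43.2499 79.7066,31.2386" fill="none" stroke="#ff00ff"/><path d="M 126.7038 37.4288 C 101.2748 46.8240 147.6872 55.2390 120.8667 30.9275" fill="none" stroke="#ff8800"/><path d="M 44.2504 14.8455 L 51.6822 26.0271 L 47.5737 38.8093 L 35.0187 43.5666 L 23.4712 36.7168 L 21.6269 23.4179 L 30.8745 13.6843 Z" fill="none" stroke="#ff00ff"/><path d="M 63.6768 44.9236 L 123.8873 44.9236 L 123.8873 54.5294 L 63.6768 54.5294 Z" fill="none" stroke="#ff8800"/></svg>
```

G21
G90
G0 X65.7758 Y63.4272
M3 S447
G01 X128.1078 Y63.4272 F4647
G01 X128.1078 Y45.2929
G01 X65.7758 Y45.2929
G01 X65.7758 Y63.4272
M5
G0 X104.9224 Y50.0203
M3 S879
G01 X101.9323 Y25.7284 F838
G01 X77.6404 Y28.7185
G01 X80.6305 Y53.0104
G01 X104.9224 Y50.0203
M5
G0 X97.4699 Y65.4113
M3 S447
G01 X109.4812 Y52.3016 F4647
G01 X108.7045 Y34.5383
G01 X95.5948 Y22.5270
G01 X77.8315 Y23.3037
G01 X65.8202 Y36.4134
G01 X66.5969 Y54.1767
G01 X79.7066 Y66.1880
G01 X97.4699 Y65.4113
M5
G0 X126.7038 Y59.9978
M3 S879
G01 X118.8355 Y53.6312 F838
G01 X124.3071 Y50.6084
G01 X129.5177 Y53.9057
G01 X120.8667 Y66.4991
M5
G0 X44.2504 Y82.5811
M3 S447
G01 X51.6822 Y71.3995 F4647
G01 X47.5737 Y58.6173
G01 X35.0187 Y53.8600
G01 X23.4712 Y60.7098
G01 X21.6269 Y74.0087
G01 X30.8745 Y83.7423
G01 X44.2504 Y82.5811
M5
G0 X63.6768 Y52.5030
M3 S879
G01 X123.8873 Y52.5030 F838
G01 X123.8873 Y42.8972
G01 X63.6768 Y42.8972
G01 X63.6768 Y52.5030
M5
G0 X0.0000 Y0.0000

1 u = 1 mm; y_m = 97.4266 − y.

[1] `<polygon>` rectangle, #ff00ff→engrave S447 F4647: (65.7758,63.4272) → (128.1078,63.4272) → (128.1078,45.2929) → (65.7758,45.2929) → (65.7758,63.4272) (closed)

[2] `<path>` regular polygon, #ff8800→cut S879 F838: (104.9224,50.0203) → (101.9323,25.7284) → (77.6404,28.7185) → (80.6305,53.0104) → (104.9224,50.0203) (closed)

[3] `<polygon>` regular polygon, #ff00ff→engrave S447 F4647: (97.4699,65.4113) → (109.4812,52.3016) → (108.7045,34.5383) → (95.5948,22.5270) → (77.8315,23.3037) → (65.8202,36.4134) → (66.5969,54.1767) → (79.7066,66.1880) → (97.4699,65.4113) (closed)

[4] `<path>` cubic bezier, #ff8800→cut S879 F838: (126.7038,59.9978) → (118.8355,53.6312) → (124.3071,50.6084) → (129.5177,53.9057) → (120.8667,66.4991)

[5] `<path>` regular polygon, #ff00ff→engrave S447 F4647: (44.2504,82.5811) → (51.6822,71.3995) → (47.5737,58.6173) → (35.0187,53.8600) → (23.4712,60.7098) → (21.6269,74.0087) → (30.8745,83.7423) → (44.2504,82.5811) (closed)

[6] `<path>` rectangle, #ff8800→cut S879 F838: (63.6768,52.5030) → (123.8873,52.5030) → (123.8873,42.8972) → (63.6768,42.8972) → (63.6768,52.5030) (closed)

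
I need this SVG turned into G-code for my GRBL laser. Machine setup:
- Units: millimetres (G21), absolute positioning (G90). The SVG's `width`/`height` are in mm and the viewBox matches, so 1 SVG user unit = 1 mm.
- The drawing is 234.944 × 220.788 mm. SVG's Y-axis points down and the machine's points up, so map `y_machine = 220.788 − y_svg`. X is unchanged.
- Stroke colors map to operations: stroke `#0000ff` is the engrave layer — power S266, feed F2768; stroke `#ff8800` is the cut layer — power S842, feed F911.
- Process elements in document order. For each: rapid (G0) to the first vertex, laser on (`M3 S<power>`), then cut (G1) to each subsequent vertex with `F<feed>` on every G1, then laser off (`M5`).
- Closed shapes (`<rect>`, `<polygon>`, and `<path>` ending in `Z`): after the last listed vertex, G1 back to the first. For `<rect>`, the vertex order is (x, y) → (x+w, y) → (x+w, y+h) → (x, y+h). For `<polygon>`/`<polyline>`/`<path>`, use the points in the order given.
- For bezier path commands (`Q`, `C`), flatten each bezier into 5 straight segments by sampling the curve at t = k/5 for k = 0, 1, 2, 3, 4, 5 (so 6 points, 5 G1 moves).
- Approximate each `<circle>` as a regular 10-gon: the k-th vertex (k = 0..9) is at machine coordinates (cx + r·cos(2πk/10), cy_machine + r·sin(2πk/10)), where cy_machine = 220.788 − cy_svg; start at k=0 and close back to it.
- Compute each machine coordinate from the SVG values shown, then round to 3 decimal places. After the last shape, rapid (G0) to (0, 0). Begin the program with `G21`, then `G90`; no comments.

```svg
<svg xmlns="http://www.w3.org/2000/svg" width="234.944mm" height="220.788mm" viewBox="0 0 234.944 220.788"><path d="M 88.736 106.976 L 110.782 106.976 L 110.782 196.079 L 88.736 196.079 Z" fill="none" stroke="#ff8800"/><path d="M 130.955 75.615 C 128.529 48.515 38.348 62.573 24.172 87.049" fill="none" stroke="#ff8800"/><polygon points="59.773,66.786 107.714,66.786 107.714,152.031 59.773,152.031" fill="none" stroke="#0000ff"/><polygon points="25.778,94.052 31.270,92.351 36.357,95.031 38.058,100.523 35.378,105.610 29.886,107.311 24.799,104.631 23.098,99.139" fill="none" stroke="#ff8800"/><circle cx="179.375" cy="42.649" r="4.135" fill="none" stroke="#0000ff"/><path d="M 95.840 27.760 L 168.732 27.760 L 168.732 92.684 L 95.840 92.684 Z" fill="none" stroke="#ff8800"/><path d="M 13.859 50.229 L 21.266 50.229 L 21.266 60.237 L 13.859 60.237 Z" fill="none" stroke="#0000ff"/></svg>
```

G21
G90
G0 X88.736 Y113.812
M3 S842
G1 X110.782 Y113.812 F911
G1 X110.782 Y24.709 F911
G1 X88.736 Y24.709 F911
G1 X88.736 Y113.812 F911
M5
G0 X130.955 Y145.173
M3 S842
G1 X120.279 Y156.740 F911
G1 X96.402 Y159.905 F911
G1 X67.185 Y156.142 F911
G1 X40.488 Y146.929 F911
G1 X24.172 Y133.739 F911
M5
G0 X59.773 Y154.002
M3 S266
G1 X107.714 Y154.002 F2768
G1 X107.714 Y68.757 F2768
G1 X59.773 Y68.757 F2768
G1 X59.773 Y154.002 F2768
M5
G0 X25.778 Y126.736
M3 S842
G1 X31.270 Y128.437 F911
G1 X36.357 Y125.757 F911
G1 X38.058 Y120.265 F911
G1 X35.378 Y115.178 F911
G1 X29.886 Y113.477 F911
G1 X24.799 Y116.157 F911
G1 X23.098 Y121.649 F911
G1 X25.778 Y126.736 F911
M5
G0 X183.510 Y178.139
M3 S266
G1 X182.720 Y180.569 F2768
G1 X180.653 Y182.072 F2768
G1 X178.097 Y182.072 F2768
G1 X176.030 Y180.569 F2768
G1 X175.240 Y178.139 F2768
G1 X176.030 Y175.709 F2768
G1 X178.097 Y174.206 F2768
G1 X180.653 Y174.206 F2768
G1 X182.720 Y175.709 F2768
G1 X183.510 Y178.139 F2768
M5
G0 X95.840 Y193.028
M3 S842
G1 X168.732 Y193.028 F911
G1 X168.732 Y128.104 F911
G1 X95.840 Y128.104 F911
G1 X95.840 Y193.028 F911
M5
G0 X13.859 Y170.559
M3 S266
G1 X21.266 Y170.559 F2768
G1 X21.266 Y160.551 F2768
G1 X13.859 Y160.551 F2768
G1 X13.859 Y170.559 F2768
M5
G0 X0.000 Y0.000

viewBox `0 0 234.944 220.788` with mm width/height → 1 unit = 1 mm. Flip: y_m = 220.788 − y_svg.

**Shape 1** — `<path>` rectangle, stroke `#ff8800` → cut (S842, F911). Machine vertices: (88.736,113.812) → (110.782,113.812) → (110.782,24.709) → (88.736,24.709) → (88.736,113.812). Closed: final G1 returns to the first vertex.

**Shape 2** — `<path>` cubic bezier, stroke `#ff8800` → cut (S842, F911). Control points (SVG): P0=(130.955,75.615), P1=(128.529,48.515), P2=(38.348,62.573), P3=(24.172,87.049); sampled at t=k/5. Machine vertices: (130.955,145.173) → (120.279,156.740) → (96.402,159.905) → (67.185,156.142) → (40.488,146.929) → (24.172,133.739). Open path.

**Shape 3** — `<polygon>` rectangle, stroke `#0000ff` → engrave (S266, F2768). Machine vertices: (59.773,154.002) → (107.714,154.002) → (107.714,68.757) → (59.773,68.757) → (59.773,154.002). Closed: final G1 returns to the first vertex.

**Shape 4** — `<polygon>` regular polygon, stroke `#ff8800` → cut (S842, F911). Machine vertices: (25.778,126.736) → (31.270,128.437) → (36.357,125.757) → (38.058,120.265) → (35.378,115.178) → (29.886,113.477) → (24.799,116.157) → (23.098,121.649) → (25.778,126.736). Closed: final G1 returns to the first vertex.

**Shape 5** — `<circle>` circle, stroke `#0000ff` → engrave (S266, F2768). Machine vertices: (183.510,178.139) → (182.720,180.569) → (180.653,182.072) → (178.097,182.072) → (176.030,180.569) → (175.240,178.139) → (176.030,175.709) → (178.097,174.206) → (180.653,174.206) → (182.720,175.709) → (183.510,178.139). Closed: final G1 returns to the first vertex.

**Shape 6** — `<path>` rectangle, stroke `#ff8800` → cut (S842, F911). Machine vertices: (95.840,193.028) → (168.732,193.028) → (168.732,128.104) → (95.840,128.104) → (95.840,193.028). Closed: final G1 returns to the first vertex.

**Shape 7** — `<path>` rectangle, stroke `#0000ff` → engrave (S266, F2768). Machine vertices: (13.859,170.559) → (21.266,170.559) → (21.266,160.551) → (13.859,160.551) → (13.859,170.559). Closed: final G1 returns to the first vertex.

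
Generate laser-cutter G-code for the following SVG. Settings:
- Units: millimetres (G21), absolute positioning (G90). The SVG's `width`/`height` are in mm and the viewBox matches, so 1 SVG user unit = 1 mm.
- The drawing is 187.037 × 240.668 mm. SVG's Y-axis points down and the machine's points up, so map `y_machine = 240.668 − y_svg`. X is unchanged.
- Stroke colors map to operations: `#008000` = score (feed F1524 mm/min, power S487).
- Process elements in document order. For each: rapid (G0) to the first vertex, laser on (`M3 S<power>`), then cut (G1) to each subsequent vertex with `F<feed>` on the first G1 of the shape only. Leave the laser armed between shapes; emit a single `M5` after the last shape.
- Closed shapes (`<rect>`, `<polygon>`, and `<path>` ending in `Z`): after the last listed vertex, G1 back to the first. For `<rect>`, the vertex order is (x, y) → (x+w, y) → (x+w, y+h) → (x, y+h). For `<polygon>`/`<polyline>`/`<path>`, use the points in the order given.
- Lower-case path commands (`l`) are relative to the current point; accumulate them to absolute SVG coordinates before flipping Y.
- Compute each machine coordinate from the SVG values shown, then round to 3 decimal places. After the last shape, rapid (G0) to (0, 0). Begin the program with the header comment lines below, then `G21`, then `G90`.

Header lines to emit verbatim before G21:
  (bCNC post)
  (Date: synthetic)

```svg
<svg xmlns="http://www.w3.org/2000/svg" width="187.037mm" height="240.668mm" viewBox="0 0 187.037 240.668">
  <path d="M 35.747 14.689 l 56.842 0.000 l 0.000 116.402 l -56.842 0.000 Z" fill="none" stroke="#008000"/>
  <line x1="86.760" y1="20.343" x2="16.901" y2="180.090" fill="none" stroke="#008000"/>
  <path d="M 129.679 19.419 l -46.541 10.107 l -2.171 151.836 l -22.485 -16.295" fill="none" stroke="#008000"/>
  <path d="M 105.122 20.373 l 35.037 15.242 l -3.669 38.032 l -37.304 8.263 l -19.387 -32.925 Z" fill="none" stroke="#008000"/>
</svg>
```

(bCNC post)
(Date: synthetic)
G21
G90
G0 X35.747 Y225.979
M3 S487
G1 X92.589 Y225.979 F1524
G1 X92.589 Y109.577
G1 X35.747 Y109.577
G1 X35.747 Y225.979
G0 X86.760 Y220.325
M3 S487
G1 X16.901 Y60.578 F1524
G0 X129.679 Y221.249
M3 S487
G1 X83.138 Y211.142 F1524
G1 X80.967 Y59.306
G1 X58.482 Y75.601
G0 X105.122 Y220.295
M3 S487
G1 X140.159 Y205.053 F1524
G1 X136.490 Y167.021
G1 X99.186 Y158.758
G1 X79.799 Y191.683
G1 X105.122 Y220.295
M5
G0 X0.000 Y0.000

viewBox `0 0 187.037 240.668` with mm width/height → 1 unit = 1 mm. Flip: y_m = 240.668 − y_svg.

**Shape 1** — `<path>` rectangle, stroke `#008000` → score (S487, F1524). Machine vertices: (35.747,225.979) → (92.589,225.979) → (92.589,109.577) → (35.747,109.577) → (35.747,225.979). Closed: final G1 returns to the first vertex.

**Shape 2** — `<line>` line segment, stroke `#008000` → score (S487, F1524). Machine vertices: (86.760,220.325) → (16.901,60.578). Open path.

**Shape 3** — `<path>` open polyline, stroke `#008000` → score (S487, F1524). Machine vertices: (129.679,221.249) → (83.138,211.142) → (80.967,59.306) → (58.482,75.601). Open path.

**Shape 4** — `<path>` regular polygon, stroke `#008000` → score (S487, F1524). Machine vertices: (105.122,220.295) → (140.159,205.053) → (136.490,167.021) → (99.186,158.758) → (79.799,191.683) → (105.122,220.295). Closed: final G1 returns to the first vertex.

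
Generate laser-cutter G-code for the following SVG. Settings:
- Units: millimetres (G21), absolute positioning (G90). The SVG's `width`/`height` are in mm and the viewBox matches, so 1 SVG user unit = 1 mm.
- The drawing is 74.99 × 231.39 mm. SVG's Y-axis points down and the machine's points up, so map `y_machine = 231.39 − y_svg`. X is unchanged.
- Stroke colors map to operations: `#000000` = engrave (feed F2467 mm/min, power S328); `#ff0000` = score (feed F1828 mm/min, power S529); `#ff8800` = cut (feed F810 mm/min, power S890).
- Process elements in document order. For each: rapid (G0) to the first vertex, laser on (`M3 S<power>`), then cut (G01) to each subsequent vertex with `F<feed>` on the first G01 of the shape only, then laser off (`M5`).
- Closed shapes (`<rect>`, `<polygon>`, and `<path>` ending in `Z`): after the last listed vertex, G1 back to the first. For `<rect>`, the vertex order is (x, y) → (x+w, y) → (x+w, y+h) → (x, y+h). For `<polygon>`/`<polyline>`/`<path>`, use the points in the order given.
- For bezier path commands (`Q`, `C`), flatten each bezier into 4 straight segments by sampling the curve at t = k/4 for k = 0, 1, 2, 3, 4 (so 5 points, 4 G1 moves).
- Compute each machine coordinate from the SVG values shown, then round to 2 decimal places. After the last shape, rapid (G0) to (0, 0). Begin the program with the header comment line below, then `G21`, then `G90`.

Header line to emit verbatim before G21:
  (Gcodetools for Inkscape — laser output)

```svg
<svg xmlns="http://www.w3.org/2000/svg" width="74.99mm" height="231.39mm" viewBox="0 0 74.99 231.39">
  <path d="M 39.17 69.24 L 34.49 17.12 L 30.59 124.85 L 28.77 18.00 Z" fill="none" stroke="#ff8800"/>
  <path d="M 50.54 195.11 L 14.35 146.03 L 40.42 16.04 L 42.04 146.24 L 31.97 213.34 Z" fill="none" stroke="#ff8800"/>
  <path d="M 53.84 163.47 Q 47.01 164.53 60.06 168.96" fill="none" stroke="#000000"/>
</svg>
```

viewBox `0 0 74.99 231.39` with mm width/height → 1 unit = 1 mm. Flip: y_m = 231.39 − y_svg.

**Shape 1** — `<path>` closed polygon, stroke `#ff8800` → cut (S890, F810). Machine vertices: (39.17,162.15) → (34.49,214.27) → (30.59,106.54) → (28.77,213.39) → (39.17,162.15). Closed: final G1 returns to the first vertex.

**Shape 2** — `<path>` closed polygon, stroke `#ff8800` → cut (S890, F810). Machine vertices: (50.54,36.28) → (14.35,85.36) → (40.42,215.35) → (42.04,85.15) → (31.97,18.05) → (50.54,36.28). Closed: final G1 returns to the first vertex.

**Shape 3** — `<path>` quadratic bezier, stroke `#000000` → engrave (S328, F2467). Control points (SVG): P0=(53.84,163.47), P1=(47.01,164.53), P2=(60.06,168.96); sampled at t=k/4. Machine vertices: (53.84,67.92) → (51.67,67.18) → (51.98,66.02) → (54.78,64.43) → (60.06,62.43). Open path.

(Gcodetools for Inkscape — laser output)
G21
G90
G0 X39.17 Y162.15
M3 S890
G01 X34.49 Y214.27 F810
G01 X30.59 Y106.54
G01 X28.77 Y213.39
G01 X39.17 Y162.15
M5
G0 X50.54 Y36.28
M3 S890
G01 X14.35 Y85.36 F810
G01 X40.42 Y215.35
G01 X42.04 Y85.15
G01 X31.97 Y18.05
G01 X50.54 Y36.28
M5
G0 X53.84 Y67.92
M3 S328
G01 X51.67 Y67.18 F2467
G01 X51.98 Y66.02
G01 X54.78 Y64.43
G01 X60.06 Y62.43
M5
G0 X0.00 Y0.00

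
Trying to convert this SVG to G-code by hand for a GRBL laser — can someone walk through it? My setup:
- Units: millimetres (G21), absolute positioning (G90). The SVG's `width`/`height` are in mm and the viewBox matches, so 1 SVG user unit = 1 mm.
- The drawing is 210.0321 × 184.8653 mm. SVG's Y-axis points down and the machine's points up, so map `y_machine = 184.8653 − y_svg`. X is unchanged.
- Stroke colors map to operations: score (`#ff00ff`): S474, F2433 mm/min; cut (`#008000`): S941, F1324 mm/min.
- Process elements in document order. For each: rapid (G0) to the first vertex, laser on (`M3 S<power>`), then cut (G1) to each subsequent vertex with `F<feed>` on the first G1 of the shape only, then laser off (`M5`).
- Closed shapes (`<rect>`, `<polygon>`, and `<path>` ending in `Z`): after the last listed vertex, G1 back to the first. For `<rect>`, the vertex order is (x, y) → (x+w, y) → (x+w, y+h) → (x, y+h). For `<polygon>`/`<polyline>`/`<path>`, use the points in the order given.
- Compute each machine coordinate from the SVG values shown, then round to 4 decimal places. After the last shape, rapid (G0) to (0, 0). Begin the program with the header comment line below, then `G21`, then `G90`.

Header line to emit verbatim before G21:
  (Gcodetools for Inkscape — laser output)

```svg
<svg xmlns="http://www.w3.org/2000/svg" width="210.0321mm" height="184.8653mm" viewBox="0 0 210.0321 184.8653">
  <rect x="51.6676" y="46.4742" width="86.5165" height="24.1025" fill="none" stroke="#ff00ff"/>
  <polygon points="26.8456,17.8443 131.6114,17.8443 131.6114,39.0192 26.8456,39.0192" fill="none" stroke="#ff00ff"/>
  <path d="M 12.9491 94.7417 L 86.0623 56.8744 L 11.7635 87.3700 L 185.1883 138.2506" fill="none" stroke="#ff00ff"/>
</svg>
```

(Gcodetools for Inkscape — laser output)
G21
G90
G0 X51.6676 Y138.3911
M3 S474
G1 X138.1841 Y138.3911 F2433
G1 X138.1841 Y114.2886
G1 X51.6676 Y114.2886
G1 X51.6676 Y138.3911
M5
G0 X26.8456 Y167.0210
M3 S474
G1 X131.6114 Y167.0210 F2433
G1 X131.6114 Y145.8461
G1 X26.8456 Y145.8461
G1 X26.8456 Y167.0210
M5
G0 X12.9491 Y90.1236
M3 S474
G1 X86.0623 Y127.9909 F2433
G1 X11.7635 Y97.4953
G1 X185.1883 Y46.6147
M5
G0 X0.0000 Y0.0000

1 u = 1 mm; y_m = 184.8653 − y.

[1] `<rect>` rectangle, #ff00ff→score S474 F2433: (51.6676,138.3911) → (138.1841,138.3911) → (138.1841,114.2886) → (51.6676,114.2886) → (51.6676,138.3911) (closed)

[2] `<polygon>` rectangle, #ff00ff→score S474 F2433: (26.8456,167.0210) → (131.6114,167.0210) → (131.6114,145.8461) → (26.8456,145.8461) → (26.8456,167.0210) (closed)

[3] `<path>` open polyline, #ff00ff→score S474 F2433: (12.9491,90.1236) → (86.0623,127.9909) → (11.7635,97.4953) → (185.1883,46.6147)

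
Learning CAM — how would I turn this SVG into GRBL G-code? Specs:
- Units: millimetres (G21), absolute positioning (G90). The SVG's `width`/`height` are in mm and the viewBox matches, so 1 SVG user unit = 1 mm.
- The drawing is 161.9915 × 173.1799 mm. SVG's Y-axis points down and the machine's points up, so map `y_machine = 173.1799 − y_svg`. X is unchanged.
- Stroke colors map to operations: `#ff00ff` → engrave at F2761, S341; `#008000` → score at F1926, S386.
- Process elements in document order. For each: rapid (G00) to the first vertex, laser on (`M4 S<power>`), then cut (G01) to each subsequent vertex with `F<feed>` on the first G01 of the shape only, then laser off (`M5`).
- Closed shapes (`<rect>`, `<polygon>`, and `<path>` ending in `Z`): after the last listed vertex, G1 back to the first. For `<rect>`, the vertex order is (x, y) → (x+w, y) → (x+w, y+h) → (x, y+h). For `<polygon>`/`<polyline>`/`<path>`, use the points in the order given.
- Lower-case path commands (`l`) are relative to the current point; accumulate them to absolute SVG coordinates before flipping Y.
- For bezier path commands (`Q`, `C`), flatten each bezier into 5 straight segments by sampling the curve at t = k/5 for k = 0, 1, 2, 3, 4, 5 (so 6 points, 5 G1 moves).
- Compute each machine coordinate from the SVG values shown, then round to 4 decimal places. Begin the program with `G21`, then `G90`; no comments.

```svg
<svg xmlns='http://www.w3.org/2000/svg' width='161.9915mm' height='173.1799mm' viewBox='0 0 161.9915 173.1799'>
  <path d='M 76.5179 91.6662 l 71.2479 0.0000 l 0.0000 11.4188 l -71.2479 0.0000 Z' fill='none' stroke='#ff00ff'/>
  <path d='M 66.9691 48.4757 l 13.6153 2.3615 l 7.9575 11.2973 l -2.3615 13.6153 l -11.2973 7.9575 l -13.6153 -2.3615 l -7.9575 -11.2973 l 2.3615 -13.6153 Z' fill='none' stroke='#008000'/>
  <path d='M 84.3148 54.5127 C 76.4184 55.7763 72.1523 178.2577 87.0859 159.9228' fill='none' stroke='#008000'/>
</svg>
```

viewBox `0 0 161.9915 173.1799` with mm width/height → 1 unit = 1 mm. Flip: y_m = 173.1799 − y_svg.

**Shape 1** — `<path>` rectangle, stroke `#ff00ff` → engrave (S341, F2761). Machine vertices: (76.5179,81.5137) → (147.7658,81.5137) → (147.7658,70.0949) → (76.5179,70.0949) → (76.5179,81.5137). Closed: final G1 returns to the first vertex.

**Shape 2** — `<path>` regular polygon, stroke `#008000` → score (S386, F1926). Machine vertices: (66.9691,124.7042) → (80.5844,122.3427) → (88.5419,111.0454) → (86.1804,97.4301) → (74.8831,89.4726) → (61.2678,91.8341) → (53.3103,103.1314) → (55.6718,116.7467) → (66.9691,124.7042). Closed: final G1 returns to the first vertex.

**Shape 3** — `<path>` cubic bezier, stroke `#008000` → score (S386, F1926). Control points (SVG): P0=(84.3148,54.5127), P1=(76.4184,55.7763), P2=(72.1523,178.2577), P3=(87.0859,159.9228); sampled at t=k/5. Machine vertices: (84.3148,118.6672) → (80.1372,105.4592) → (77.5781,75.7365) → (77.3850,42.0769) → (80.3051,17.0578) → (87.0859,13.2571). Open path.

G21
G90
G00 X76.5179 Y81.5137
M4 S341
G01 X147.7658 Y81.5137 F2761
G01 X147.7658 Y70.0949
G01 X76.5179 Y70.0949
G01 X76.5179 Y81.5137
M5
G00 X66.9691 Y124.7042
M4 S386
G01 X80.5844 Y122.3427 F1926
G01 X88.5419 Y111.0454
G01 X86.1804 Y97.4301
G01 X74.8831 Y89.4726
G01 X61.2678 Y91.8341
G01 X53.3103 Y103.1314
G01 X55.6718 Y116.7467
G01 X66.9691 Y124.7042
M5
G00 X84.3148 Y118.6672
M4 S386
G01 X80.1372 Y105.4592 F1926
G01 X77.5781 Y75.7365
G01 X77.3850 Y42.0769
G01 X80.3051 Y17.0578
G01 X87.0859 Y13.2571
M5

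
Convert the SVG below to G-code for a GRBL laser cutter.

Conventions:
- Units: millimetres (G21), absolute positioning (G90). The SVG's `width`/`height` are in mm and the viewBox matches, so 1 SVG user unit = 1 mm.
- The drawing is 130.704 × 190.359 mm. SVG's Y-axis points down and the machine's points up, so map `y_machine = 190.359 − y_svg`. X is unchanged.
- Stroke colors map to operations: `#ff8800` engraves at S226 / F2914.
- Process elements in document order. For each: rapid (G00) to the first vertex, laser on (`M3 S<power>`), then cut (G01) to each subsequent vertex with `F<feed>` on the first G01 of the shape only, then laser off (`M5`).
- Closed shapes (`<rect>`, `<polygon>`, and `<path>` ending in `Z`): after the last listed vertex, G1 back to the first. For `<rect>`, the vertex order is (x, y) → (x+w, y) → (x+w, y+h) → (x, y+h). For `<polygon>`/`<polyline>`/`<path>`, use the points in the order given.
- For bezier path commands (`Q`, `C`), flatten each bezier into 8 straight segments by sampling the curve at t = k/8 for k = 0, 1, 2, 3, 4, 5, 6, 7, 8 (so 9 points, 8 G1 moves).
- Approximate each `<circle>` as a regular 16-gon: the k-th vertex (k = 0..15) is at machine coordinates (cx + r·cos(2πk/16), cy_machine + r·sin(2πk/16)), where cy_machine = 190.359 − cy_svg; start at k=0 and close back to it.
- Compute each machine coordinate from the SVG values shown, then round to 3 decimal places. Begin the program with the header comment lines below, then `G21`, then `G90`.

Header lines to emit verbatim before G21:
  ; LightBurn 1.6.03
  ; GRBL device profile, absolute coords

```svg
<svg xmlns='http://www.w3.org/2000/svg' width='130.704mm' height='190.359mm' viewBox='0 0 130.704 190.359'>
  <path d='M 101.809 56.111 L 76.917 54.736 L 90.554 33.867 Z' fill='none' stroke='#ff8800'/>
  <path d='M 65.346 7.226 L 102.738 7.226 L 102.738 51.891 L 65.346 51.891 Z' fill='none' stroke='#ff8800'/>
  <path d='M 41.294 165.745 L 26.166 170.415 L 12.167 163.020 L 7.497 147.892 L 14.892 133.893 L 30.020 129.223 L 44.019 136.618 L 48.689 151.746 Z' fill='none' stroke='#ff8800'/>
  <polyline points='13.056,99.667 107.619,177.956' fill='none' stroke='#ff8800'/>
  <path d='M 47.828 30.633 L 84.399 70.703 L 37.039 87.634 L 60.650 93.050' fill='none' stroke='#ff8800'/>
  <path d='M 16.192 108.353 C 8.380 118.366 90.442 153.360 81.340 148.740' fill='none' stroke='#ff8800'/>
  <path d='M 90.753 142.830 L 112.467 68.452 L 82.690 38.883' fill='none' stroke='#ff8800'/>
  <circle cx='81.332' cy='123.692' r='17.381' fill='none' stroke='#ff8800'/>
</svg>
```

Since the viewBox matches the mm dimensions, user units are millimetres directly. The only transform is the Y-flip y_m = 190.359 − y_svg.

Shape 1 is a regular polygon drawn with `<path>`. Its stroke #ff8800 means engrave at S226, F2914. After flipping Y the toolpath is (101.809,134.248) → (76.917,135.623) → (90.554,156.492) → (101.809,134.248), returning to the start.

Shape 2 is a rectangle drawn with `<path>`. Its stroke #ff8800 means engrave at S226, F2914. After flipping Y the toolpath is (65.346,183.133) → (102.738,183.133) → (102.738,138.468) → (65.346,138.468) → (65.346,183.133), returning to the start.

Shape 3 is a regular polygon drawn with `<path>`. Its stroke #ff8800 means engrave at S226, F2914. After flipping Y the toolpath is (41.294,24.614) → (26.166,19.944) → (12.167,27.339) → (7.497,42.467) → (14.892,56.466) → (30.020,61.136) → (44.019,53.741) → (48.689,38.613) → (41.294,24.614), returning to the start.

Shape 4 is a line segment drawn with `<polyline>`. Its stroke #ff8800 means engrave at S226, F2914. After flipping Y the toolpath is (13.056,90.692) → (107.619,12.403).

Shape 5 is a open polyline drawn with `<path>`. Its stroke #ff8800 means engrave at S226, F2914. After flipping Y the toolpath is (47.828,159.726) → (84.399,119.656) → (37.039,102.725) → (60.650,97.309).

Shape 6 is a cubic bezier drawn with `<path>`. Its stroke #ff8800 means engrave at S226, F2914. After flipping Y the toolpath is (16.192,82.006) → (17.122,77.206) → (24.356,70.822) → (35.772,63.609) → (49.250,56.325) → (62.667,49.727) → (73.902,44.572) → (80.834,41.617) → (81.340,41.619).

Shape 7 is a open polyline drawn with `<path>`. Its stroke #ff8800 means engrave at S226, F2914. After flipping Y the toolpath is (90.753,47.529) → (112.467,121.907) → (82.690,151.476).

Shape 8 is a circle drawn with `<circle>`. Its stroke #ff8800 means engrave at S226, F2914. After flipping Y the toolpath is (98.713,66.667) → (97.390,73.318) → (93.622,78.957) → (87.983,82.725) → (81.332,84.048) → (74.681,82.725) → (69.042,78.957) → (65.274,73.318) → (63.951,66.667) → (65.274,60.016) → (69.042,54.377) → (74.681,50.609) → (81.332,49.286) → (87.983,50.609) → (93.622,54.377) → (97.390,60.016) → (98.713,66.667), returning to the start.

; LightBurn 1.6.03
; GRBL device profile, absolute coords
G21
G90
G00 X101.809 Y134.248
M3 S226
G01 X76.917 Y135.623 F2914
G01 X90.554 Y156.492
G01 X101.809 Y134.248
M5
G00 X65.346 Y183.133
M3 S226
G01 X102.738 Y183.133 F2914
G01 X102.738 Y138.468
G01 X65.346 Y138.468
G01 X65.346 Y183.133
M5
G00 X41.294 Y24.614
M3 S226
G01 X26.166 Y19.944 F2914
G01 X12.167 Y27.339
G01 X7.497 Y42.467
G01 X14.892 Y56.466
G01 X30.020 Y61.136
G01 X44.019 Y53.741
G01 X48.689 Y38.613
G01 X41.294 Y24.614
M5
G00 X13.056 Y90.692
M3 S226
G01 X107.619 Y12.403 F2914
M5
G00 X47.828 Y159.726
M3 S226
G01 X84.399 Y119.656 F2914
G01 X37.039 Y102.725
G01 X60.650 Y97.309
M5
G00 X16.192 Y82.006
M3 S226
G01 X17.122 Y77.206 F2914
G01 X24.356 Y70.822
G01 X35.772 Y63.609
G01 X49.250 Y56.325
G01 X62.667 Y49.727
G01 X73.902 Y44.572
G01 X80.834 Y41.617
G01 X81.340 Y41.619
M5
G00 X90.753 Y47.529
M3 S226
G01 X112.467 Y121.907 F2914
G01 X82.690 Y151.476
M5
G00 X98.713 Y66.667
M3 S226
G01 X97.390 Y73.318 F2914
G01 X93.622 Y78.957
G01 X87.983 Y82.725
G01 X81.332 Y84.048
G01 X74.681 Y82.725
G01 X69.042 Y78.957
G01 X65.274 Y73.318
G01 X63.951 Y66.667
G01 X65.274 Y60.016
G01 X69.042 Y54.377
G01 X74.681 Y50.609
G01 X81.332 Y49.286
G01 X87.983 Y50.609
G01 X93.622 Y54.377
G01 X97.390 Y60.016
G01 X98.713 Y66.667
M5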